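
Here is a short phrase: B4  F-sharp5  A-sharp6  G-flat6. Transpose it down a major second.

A4 E5 G#6 Fb6

B4 -> A4
F#5 -> E5
A#6 -> G#6
Gb6 -> Fb6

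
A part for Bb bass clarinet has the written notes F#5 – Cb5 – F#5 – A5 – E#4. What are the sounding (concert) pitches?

E4 Bbb3 E4 G4 D#3

The Bb bass clarinet sounds a major ninth below written, so transpose each written note down a major ninth.
F#5 → E4
Cb5 → Bbb3
F#5 → E4
A5 → G4
E#4 → D#3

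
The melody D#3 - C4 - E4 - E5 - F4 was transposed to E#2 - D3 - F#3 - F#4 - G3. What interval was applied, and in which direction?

From D#3 to E#2 is 7 letter names — a seventh of some quality.
E#2 to D#3 is 10 semitones, which makes it a minor seventh; the second version is lower, so the direction is down.
Checking another pair — F4 → G3 — gives the same interval.

down a minor seventh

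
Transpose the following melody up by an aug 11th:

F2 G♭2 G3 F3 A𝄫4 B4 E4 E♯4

An augmented eleventh up from F2 gives B3.
An augmented eleventh up from Gb2 gives C4.
G3: an eleventh up reaches C, and 18 semitones makes it C#5.
F3: an eleventh up reaches B, and 18 semitones makes it B4.
Abb4: an eleventh up reaches D, and 18 semitones makes it Db6.
B4: an eleventh up reaches E, and 18 semitones makes it E#6.
An augmented eleventh up from E4 gives A#5.
E#4: an eleventh up reaches A, and 18 semitones makes it A##5.

B3 C4 C#5 B4 Db6 E#6 A#5 A##5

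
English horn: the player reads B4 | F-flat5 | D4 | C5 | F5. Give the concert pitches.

Written C4 on the English horn sounds as F3, a perfect fifth lower; apply that shift to every note.
B4 -> E4
Fb5 -> Bbb4
D4 -> G3
C5 -> F4
F5 -> Bb4

E4 Bbb4 G3 F4 Bb4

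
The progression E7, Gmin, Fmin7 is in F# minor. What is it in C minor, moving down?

F# minor down to C minor is an augmented fourth; each chord root moves by that interval while the quality stays the same.
E7: root E down an augmented fourth → Bb, giving Bb7.
Gmin: root G down an augmented fourth → Db, giving Dbmin.
Fmin7: root F down an augmented fourth → Cb, giving Cbmin7.

Bb7 Dbmin Cbmin7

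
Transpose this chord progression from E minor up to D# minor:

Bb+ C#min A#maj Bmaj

E minor up to D# minor is a major seventh; each chord root moves by that interval while the quality stays the same.
Bb+: root Bb up a major seventh → A, giving A+.
C#min: root C# up a major seventh → B#, giving B#min.
A#maj: root A# up a major seventh → G##, giving G##maj.
Bmaj: root B up a major seventh → A#, giving A#maj.

A+ B#min G##maj A#maj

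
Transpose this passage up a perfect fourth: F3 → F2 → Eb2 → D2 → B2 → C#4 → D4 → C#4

F3 to Bb3
F2 to Bb2
Eb2 to Ab2
D2 to G2
B2 to E3
C#4 to F#4
D4 to G4
C#4 to F#4

Bb3 Bb2 Ab2 G2 E3 F#4 G4 F#4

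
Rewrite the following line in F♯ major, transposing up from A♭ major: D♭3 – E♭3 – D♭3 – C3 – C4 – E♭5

B3 C#4 B3 A#3 A#4 C#6

From A♭ up to F♯ is an augmented sixth; apply that to each pitch.
Db3 -> B3
Eb3 -> C#4
Db3 -> B3
C3 -> A#3
C4 -> A#4
Eb5 -> C#6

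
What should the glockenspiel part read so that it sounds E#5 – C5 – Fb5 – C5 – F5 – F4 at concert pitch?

The glockenspiel sounds a perfect fifteenth above written, so the written part must be a perfect fifteenth below concert — transpose each note down.
E#5 gives E#3
C5 gives C3
Fb5 gives Fb3
C5 gives C3
F5 gives F3
F4 gives F2

E#3 C3 Fb3 C3 F3 F2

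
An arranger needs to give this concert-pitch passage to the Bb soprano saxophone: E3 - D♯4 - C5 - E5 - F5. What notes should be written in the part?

F#3 E#4 D5 F#5 G5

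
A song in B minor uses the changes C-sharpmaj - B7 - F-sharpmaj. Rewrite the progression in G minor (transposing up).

Amaj G7 Dmaj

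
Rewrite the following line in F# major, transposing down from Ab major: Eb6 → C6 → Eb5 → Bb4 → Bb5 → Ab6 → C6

Ab major to F# major down is a diminished third, so every note moves down by that interval.
Eb6 -> C#6
C6 -> A#5
Eb5 -> C#5
Bb4 -> G#4
Bb5 -> G#5
Ab6 -> F#6
C6 -> A#5

C#6 A#5 C#5 G#4 G#5 F#6 A#5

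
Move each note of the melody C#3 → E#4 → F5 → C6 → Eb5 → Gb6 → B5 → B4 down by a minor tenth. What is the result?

C#3: a tenth down reaches A, and 15 semitones makes it A#1.
A minor tenth down from E#4 gives C##3.
F5: a tenth down reaches D, and 15 semitones makes it D4.
C6 down a minor tenth is A4.
Eb5: a tenth down reaches C, and 15 semitones makes it C4.
A minor tenth down from Gb6 gives Eb5.
A minor tenth down from B5 gives G#4.
B4 down a minor tenth is G#3.

A#1 C##3 D4 A4 C4 Eb5 G#4 G#3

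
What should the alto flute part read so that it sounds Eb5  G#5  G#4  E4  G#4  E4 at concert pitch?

Written C4 sounds as G3 on the alto flute, so concert pitches are written a perfect fourth up.
Eb5 → Ab5
G#5 → C#6
G#4 → C#5
E4 → A4
G#4 → C#5
E4 → A4

Ab5 C#6 C#5 A4 C#5 A4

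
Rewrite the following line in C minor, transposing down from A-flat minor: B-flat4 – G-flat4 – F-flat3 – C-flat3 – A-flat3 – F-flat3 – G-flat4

D4 Bb3 Ab2 Eb2 C3 Ab2 Bb3

From A-flat down to C is a minor sixth; apply that to each pitch.
Bb4 to D4
Gb4 to Bb3
Fb3 to Ab2
Cb3 to Eb2
Ab3 to C3
Fb3 to Ab2
Gb4 to Bb3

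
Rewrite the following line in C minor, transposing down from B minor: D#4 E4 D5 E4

E3 F3 Eb4 F3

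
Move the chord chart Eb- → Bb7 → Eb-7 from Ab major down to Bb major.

F- C7 F-7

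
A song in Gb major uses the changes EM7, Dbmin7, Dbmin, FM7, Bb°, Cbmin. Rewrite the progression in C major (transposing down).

Gb major down to C major is a diminished fifth; each chord root moves by that interval while the quality stays the same.
EM7: root E down a diminished fifth → A#, giving A#M7.
Dbmin7: root Db down a diminished fifth → G, giving Gmin7.
Dbmin: root Db down a diminished fifth → G, giving Gmin.
FM7: root F down a diminished fifth → B, giving BM7.
Bb°: root Bb down a diminished fifth → E, giving E°.
Cbmin: root Cb down a diminished fifth → F, giving Fmin.

A#M7 Gmin7 Gmin BM7 E° Fmin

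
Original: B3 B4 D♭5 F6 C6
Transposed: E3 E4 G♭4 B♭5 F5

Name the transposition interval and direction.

down a perfect fifth

Take the first pair: B3 → E3. B to E spans 5 letter names, so the interval is some kind of fifth.
E3 to B3 is 7 semitones, which makes it a perfect fifth; the second version is lower, so the direction is down.
Checking another pair — C6 → F5 — gives the same interval.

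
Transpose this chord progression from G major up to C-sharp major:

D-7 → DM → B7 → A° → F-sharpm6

G major up to C-sharp major is an augmented fourth; each chord root moves by that interval while the quality stays the same.
D-7: root D up an augmented fourth → G#, giving G#-7.
DM: root D up an augmented fourth → G#, giving G#M.
B7: root B up an augmented fourth → E#, giving E#7.
A°: root A up an augmented fourth → D#, giving D#°.
F-sharpm6: root F-sharp up an augmented fourth → B#, giving B#m6.

G#-7 G#M E#7 D#° B#m6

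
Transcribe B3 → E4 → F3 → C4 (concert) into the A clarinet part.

The A clarinet sounds a minor third below written, so the written part must be a minor third above concert — transpose each note up.
B3 -> D4
E4 -> G4
F3 -> Ab3
C4 -> Eb4

D4 G4 Ab3 Eb4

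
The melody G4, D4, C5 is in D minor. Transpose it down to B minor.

From D down to B is a minor third; apply that to each pitch.
G4 to E4
D4 to B3
C5 to A4

E4 B3 A4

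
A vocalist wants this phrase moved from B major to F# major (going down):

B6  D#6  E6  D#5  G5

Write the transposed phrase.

F#6 A#5 B5 A#4 D5

From B down to F# is a perfect fourth; apply that to each pitch.
B6 to F#6
D#6 to A#5
E6 to B5
D#5 to A#4
G5 to D5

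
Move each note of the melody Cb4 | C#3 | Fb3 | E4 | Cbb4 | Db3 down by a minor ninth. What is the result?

Bb2 B#1 Eb2 D#3 Bbb2 C2

Cb4 to Bb2
C#3 to B#1
Fb3 to Eb2
E4 to D#3
Cbb4 to Bbb2
Db3 to C2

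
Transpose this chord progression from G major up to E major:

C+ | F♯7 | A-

A+ D#7 F#-

G major up to E major is a major sixth; each chord root moves by that interval while the quality stays the same.
C+: root C up a major sixth → A, giving A+.
F♯7: root F♯ up a major sixth → D#, giving D#7.
A-: root A up a major sixth → F#, giving F#-.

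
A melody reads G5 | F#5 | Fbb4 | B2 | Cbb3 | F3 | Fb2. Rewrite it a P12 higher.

G5 gives D7
F#5 gives C#7
Fbb4 gives Cbb6
B2 gives F#4
Cbb3 gives Gbb4
F3 gives C5
Fb2 gives Cb4

D7 C#7 Cbb6 F#4 Gbb4 C5 Cb4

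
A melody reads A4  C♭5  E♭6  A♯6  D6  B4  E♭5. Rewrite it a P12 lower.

A perfect twelfth down from A4 gives D3.
Cb5 down a perfect twelfth is Fb3.
A perfect twelfth down from Eb6 gives Ab4.
A perfect twelfth down from A#6 gives D#5.
D6 down a perfect twelfth is G4.
B4 down a perfect twelfth is E3.
Eb5 down a perfect twelfth is Ab3.

D3 Fb3 Ab4 D#5 G4 E3 Ab3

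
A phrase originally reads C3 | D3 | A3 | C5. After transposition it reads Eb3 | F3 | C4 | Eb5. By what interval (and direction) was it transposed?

up a minor third

Take the first pair: C3 → Eb3. C to E spans 3 letter names, so the interval is some kind of third.
C3 to Eb3 is 3 semitones, which makes it a minor third; the second version is higher, so the direction is up.
Checking another pair — C5 → Eb5 — gives the same interval.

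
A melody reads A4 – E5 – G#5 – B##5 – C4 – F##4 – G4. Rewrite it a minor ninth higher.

A4 gives Bb5
E5 gives F6
G#5 gives A6
B##5 gives C##7
C4 gives Db5
F##4 gives G#5
G4 gives Ab5

Bb5 F6 A6 C##7 Db5 G#5 Ab5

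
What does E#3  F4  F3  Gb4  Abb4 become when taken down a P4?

B#2 C4 C3 Db4 Ebb4

E#3 -> B#2
F4 -> C4
F3 -> C3
Gb4 -> Db4
Abb4 -> Ebb4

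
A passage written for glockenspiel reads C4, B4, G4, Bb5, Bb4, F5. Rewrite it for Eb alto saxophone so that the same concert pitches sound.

First find concert pitch: the glockenspiel sounds a perfect fifteenth above written, so C4 B4 G4 Bb5 Bb4 F5 sounds C6 B6 G6 Bb7 Bb6 F7.
Then write for Eb alto saxophone: it sounds a major sixth below written, so the part must be a major sixth above concert.
C6 → A6
B6 → G#7
G6 → E7
Bb7 → G8
Bb6 → G7
F7 → D8

A6 G#7 E7 G8 G7 D8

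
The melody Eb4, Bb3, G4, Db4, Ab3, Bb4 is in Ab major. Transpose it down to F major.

C4 G3 E4 Bb3 F3 G4

Ab major to F major down is a minor third, so every note moves down by that interval.
Eb4 to C4
Bb3 to G3
G4 to E4
Db4 to Bb3
Ab3 to F3
Bb4 to G4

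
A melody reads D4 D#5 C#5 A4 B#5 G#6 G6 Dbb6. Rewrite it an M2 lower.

C4 C#5 B4 G4 A#5 F#6 F6 Cbb6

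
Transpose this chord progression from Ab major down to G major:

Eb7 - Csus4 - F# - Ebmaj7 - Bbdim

Ab major down to G major is a minor second; each chord root moves by that interval while the quality stays the same.
Eb7: root Eb down a minor second → D, giving D7.
Csus4: root C down a minor second → B, giving Bsus4.
F#: root F# down a minor second → E#, giving E#.
Ebmaj7: root Eb down a minor second → D, giving Dmaj7.
Bbdim: root Bb down a minor second → A, giving Adim.

D7 Bsus4 E# Dmaj7 Adim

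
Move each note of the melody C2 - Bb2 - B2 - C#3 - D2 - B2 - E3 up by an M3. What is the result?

E2 D3 D#3 E#3 F#2 D#3 G#3

C2: a third up reaches E, and 4 semitones makes it E2.
Bb2: a third up reaches D, and 4 semitones makes it D3.
B2 up a major third is D#3.
A major third up from C#3 gives E#3.
A major third up from D2 gives F#2.
A major third up from B2 gives D#3.
E3 up a major third is G#3.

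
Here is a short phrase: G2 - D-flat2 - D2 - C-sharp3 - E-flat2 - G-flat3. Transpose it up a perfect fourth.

C3 Gb2 G2 F#3 Ab2 Cb4

G2 gives C3
Db2 gives Gb2
D2 gives G2
C#3 gives F#3
Eb2 gives Ab2
Gb3 gives Cb4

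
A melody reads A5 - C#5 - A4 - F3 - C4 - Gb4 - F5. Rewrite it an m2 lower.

G#5 B#4 G#4 E3 B3 F4 E5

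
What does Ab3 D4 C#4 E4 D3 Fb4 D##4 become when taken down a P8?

Ab2 D3 C#3 E3 D2 Fb3 D##3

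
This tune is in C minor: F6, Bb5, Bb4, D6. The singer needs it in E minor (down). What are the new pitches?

C minor to E minor down is a minor sixth, so every note moves down by that interval.
F6 to A5
Bb5 to D5
Bb4 to D4
D6 to F#5

A5 D5 D4 F#5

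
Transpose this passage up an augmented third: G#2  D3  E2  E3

B##2 F##3 G##2 G##3

G#2 gives B##2
D3 gives F##3
E2 gives G##2
E3 gives G##3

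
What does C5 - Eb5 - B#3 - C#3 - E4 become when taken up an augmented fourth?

C5 → F#5
Eb5 → A5
B#3 → E##4
C#3 → F##3
E4 → A#4

F#5 A5 E##4 F##3 A#4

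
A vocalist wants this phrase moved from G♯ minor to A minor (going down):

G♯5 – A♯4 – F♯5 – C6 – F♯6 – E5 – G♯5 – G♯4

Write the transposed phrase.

A4 B3 G4 Db5 G5 F4 A4 A3

G♯ minor to A minor down is a major seventh, so every note moves down by that interval.
G#5 gives A4
A#4 gives B3
F#5 gives G4
C6 gives Db5
F#6 gives G5
E5 gives F4
G#5 gives A4
G#4 gives A3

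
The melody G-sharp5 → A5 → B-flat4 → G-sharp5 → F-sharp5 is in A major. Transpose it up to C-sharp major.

B#5 C#6 D5 B#5 A#5

A major to C-sharp major up is a major third, so every note moves up by that interval.
G#5 becomes B#5
A5 becomes C#6
Bb4 becomes D5
G#5 becomes B#5
F#5 becomes A#5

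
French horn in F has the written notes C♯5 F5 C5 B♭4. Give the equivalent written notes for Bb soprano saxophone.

First find concert pitch: the French horn in F sounds a perfect fifth below written, so C♯5 F5 C5 B♭4 sounds F#4 Bb4 F4 Eb4.
Then write for Bb soprano saxophone: it sounds a major second below written, so the part must be a major second above concert.
F#4 → G#4
Bb4 → C5
F4 → G4
Eb4 → F4

G#4 C5 G4 F4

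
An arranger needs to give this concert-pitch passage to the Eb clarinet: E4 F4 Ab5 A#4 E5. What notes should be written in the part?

C#4 D4 F5 F##4 C#5

Written C4 sounds as Eb4 on the Eb clarinet, so concert pitches are written a minor third down.
E4 gives C#4
F4 gives D4
Ab5 gives F5
A#4 gives F##4
E5 gives C#5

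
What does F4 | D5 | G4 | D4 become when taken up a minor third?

Ab4 F5 Bb4 F4

F4 -> Ab4
D5 -> F5
G4 -> Bb4
D4 -> F4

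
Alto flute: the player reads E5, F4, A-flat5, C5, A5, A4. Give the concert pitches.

Written C4 on the alto flute sounds as G3, a perfect fourth lower; apply that shift to every note.
E5 gives B4
F4 gives C4
Ab5 gives Eb5
C5 gives G4
A5 gives E5
A4 gives E4

B4 C4 Eb5 G4 E5 E4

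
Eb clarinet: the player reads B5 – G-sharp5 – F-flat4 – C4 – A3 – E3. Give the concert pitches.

Written C4 on the Eb clarinet sounds as Eb4, a minor third higher; apply that shift to every note.
B5 becomes D6
G#5 becomes B5
Fb4 becomes Abb4
C4 becomes Eb4
A3 becomes C4
E3 becomes G3

D6 B5 Abb4 Eb4 C4 G3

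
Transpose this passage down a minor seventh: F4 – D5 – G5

G3 E4 A4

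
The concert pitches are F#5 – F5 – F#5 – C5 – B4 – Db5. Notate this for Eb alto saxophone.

The Eb alto saxophone sounds a major sixth below written, so the written part must be a major sixth above concert — transpose each note up.
F#5 becomes D#6
F5 becomes D6
F#5 becomes D#6
C5 becomes A5
B4 becomes G#5
Db5 becomes Bb5

D#6 D6 D#6 A5 G#5 Bb5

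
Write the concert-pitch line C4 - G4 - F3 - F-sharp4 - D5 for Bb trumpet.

Written C4 sounds as Bb3 on the Bb trumpet, so concert pitches are written a major second up.
C4 becomes D4
G4 becomes A4
F3 becomes G3
F#4 becomes G#4
D5 becomes E5

D4 A4 G3 G#4 E5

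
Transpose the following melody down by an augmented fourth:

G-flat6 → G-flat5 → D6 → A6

Gb6: a fourth down reaches D, and 6 semitones makes it Dbb6.
An augmented fourth down from Gb5 gives Dbb5.
An augmented fourth down from D6 gives Ab5.
An augmented fourth down from A6 gives Eb6.

Dbb6 Dbb5 Ab5 Eb6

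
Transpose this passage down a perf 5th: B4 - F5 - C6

E4 Bb4 F5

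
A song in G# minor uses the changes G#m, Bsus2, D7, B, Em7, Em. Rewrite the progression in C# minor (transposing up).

C#m Esus2 G7 E Am7 Am

G# minor up to C# minor is a perfect fourth; each chord root moves by that interval while the quality stays the same.
G#m: root G# up a perfect fourth → C#, giving C#m.
Bsus2: root B up a perfect fourth → E, giving Esus2.
D7: root D up a perfect fourth → G, giving G7.
B: root B up a perfect fourth → E, giving E.
Em7: root E up a perfect fourth → A, giving Am7.
Em: root E up a perfect fourth → A, giving Am.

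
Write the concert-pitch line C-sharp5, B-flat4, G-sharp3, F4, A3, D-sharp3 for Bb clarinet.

D#5 C5 A#3 G4 B3 E#3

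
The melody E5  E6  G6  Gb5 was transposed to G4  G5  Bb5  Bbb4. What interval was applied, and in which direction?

down a major sixth

From E5 to G4 is 6 letter names — a sixth of some quality.
G4 to E5 is 9 semitones, which makes it a major sixth; the second version is lower, so the direction is down.
Checking another pair — Gb5 → Bbb4 — gives the same interval.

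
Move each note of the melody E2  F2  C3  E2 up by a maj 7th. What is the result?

D#3 E3 B3 D#3

E2 gives D#3
F2 gives E3
C3 gives B3
E2 gives D#3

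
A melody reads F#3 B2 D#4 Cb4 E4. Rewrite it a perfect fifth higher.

C#4 F#3 A#4 Gb4 B4

F#3 -> C#4
B2 -> F#3
D#4 -> A#4
Cb4 -> Gb4
E4 -> B4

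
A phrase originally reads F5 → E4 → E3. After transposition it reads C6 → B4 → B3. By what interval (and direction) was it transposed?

up a perfect fifth

From F5 to C6 is 5 letter names — a fifth of some quality.
F5 to C6 is 7 semitones, which makes it a perfect fifth; the second version is higher, so the direction is up.
Checking another pair — E3 → B3 — gives the same interval.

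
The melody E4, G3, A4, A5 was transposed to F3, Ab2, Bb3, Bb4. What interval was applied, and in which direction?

down a major seventh

Take the first pair: E4 → F3. E to F spans 7 letter names, so the interval is some kind of seventh.
F3 to E4 is 11 semitones, which makes it a major seventh; the second version is lower, so the direction is down.
Checking another pair — A5 → Bb4 — gives the same interval.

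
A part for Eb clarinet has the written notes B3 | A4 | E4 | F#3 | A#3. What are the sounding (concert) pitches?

The Eb clarinet sounds a minor third above written, so transpose each written note up a minor third.
B3 to D4
A4 to C5
E4 to G4
F#3 to A3
A#3 to C#4

D4 C5 G4 A3 C#4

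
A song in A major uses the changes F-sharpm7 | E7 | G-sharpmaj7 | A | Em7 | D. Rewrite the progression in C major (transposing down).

Am7 G7 Bmaj7 C Gm7 F

A major down to C major is a major sixth; each chord root moves by that interval while the quality stays the same.
F-sharpm7: root F-sharp down a major sixth → A, giving Am7.
E7: root E down a major sixth → G, giving G7.
G-sharpmaj7: root G-sharp down a major sixth → B, giving Bmaj7.
A: root A down a major sixth → C, giving C.
Em7: root E down a major sixth → G, giving Gm7.
D: root D down a major sixth → F, giving F.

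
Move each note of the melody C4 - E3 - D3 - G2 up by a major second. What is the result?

D4 F#3 E3 A2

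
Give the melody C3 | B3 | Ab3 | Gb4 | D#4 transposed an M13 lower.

Eb1 D2 Cb2 Bbb2 F#2

C3 gives Eb1
B3 gives D2
Ab3 gives Cb2
Gb4 gives Bbb2
D#4 gives F#2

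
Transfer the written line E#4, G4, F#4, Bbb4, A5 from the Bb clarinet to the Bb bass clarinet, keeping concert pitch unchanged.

E#5 G5 F#5 Bbb5 A6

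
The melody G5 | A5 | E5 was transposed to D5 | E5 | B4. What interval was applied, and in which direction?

down a perfect fourth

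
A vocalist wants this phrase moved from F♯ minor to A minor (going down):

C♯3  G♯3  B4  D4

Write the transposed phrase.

F♯ minor to A minor down is a major sixth, so every note moves down by that interval.
C#3 gives E2
G#3 gives B2
B4 gives D4
D4 gives F3

E2 B2 D4 F3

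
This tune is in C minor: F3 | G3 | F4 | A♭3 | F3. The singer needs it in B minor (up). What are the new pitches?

From C up to B is a major seventh; apply that to each pitch.
F3 gives E4
G3 gives F#4
F4 gives E5
Ab3 gives G4
F3 gives E4

E4 F#4 E5 G4 E4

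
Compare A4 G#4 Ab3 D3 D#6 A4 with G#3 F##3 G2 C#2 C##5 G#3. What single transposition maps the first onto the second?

down a minor ninth

From A4 to G#3 is 9 letter names — a ninth of some quality.
G#3 to A4 is 13 semitones, which makes it a minor ninth; the second version is lower, so the direction is down.
Checking another pair — A4 → G#3 — gives the same interval.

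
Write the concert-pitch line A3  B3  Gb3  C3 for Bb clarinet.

Written C4 sounds as Bb3 on the Bb clarinet, so concert pitches are written a major second up.
A3 -> B3
B3 -> C#4
Gb3 -> Ab3
C3 -> D3

B3 C#4 Ab3 D3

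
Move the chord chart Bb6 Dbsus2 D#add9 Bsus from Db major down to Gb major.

Eb6 Gbsus2 G#add9 Esus

Db major down to Gb major is a perfect fifth; each chord root moves by that interval while the quality stays the same.
Bb6: root Bb down a perfect fifth → Eb, giving Eb6.
Dbsus2: root Db down a perfect fifth → Gb, giving Gbsus2.
D#add9: root D# down a perfect fifth → G#, giving G#add9.
Bsus: root B down a perfect fifth → E, giving Esus.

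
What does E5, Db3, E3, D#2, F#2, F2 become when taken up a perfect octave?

E5 to E6
Db3 to Db4
E3 to E4
D#2 to D#3
F#2 to F#3
F2 to F3

E6 Db4 E4 D#3 F#3 F3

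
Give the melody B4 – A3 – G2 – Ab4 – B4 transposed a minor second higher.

C5 Bb3 Ab2 Bbb4 C5

B4 up a minor second is C5.
A3 up a minor second is Bb3.
G2: a second up reaches A, and 1 semitone makes it Ab2.
Ab4 up a minor second is Bbb4.
B4 up a minor second is C5.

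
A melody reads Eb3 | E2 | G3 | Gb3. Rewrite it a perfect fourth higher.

Ab3 A2 C4 Cb4

Eb3 becomes Ab3
E2 becomes A2
G3 becomes C4
Gb3 becomes Cb4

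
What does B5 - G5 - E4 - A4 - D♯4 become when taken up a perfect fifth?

B5 up a perfect fifth is F#6.
A perfect fifth up from G5 gives D6.
E4: a fifth up reaches B, and 7 semitones makes it B4.
A perfect fifth up from A4 gives E5.
D#4: a fifth up reaches A, and 7 semitones makes it A#4.

F#6 D6 B4 E5 A#4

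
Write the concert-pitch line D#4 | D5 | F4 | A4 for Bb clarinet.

Written C4 sounds as Bb3 on the Bb clarinet, so concert pitches are written a major second up.
D#4 → E#4
D5 → E5
F4 → G4
A4 → B4

E#4 E5 G4 B4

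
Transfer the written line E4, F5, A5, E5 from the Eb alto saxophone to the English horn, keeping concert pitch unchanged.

D4 Eb5 G5 D5

First find concert pitch: the Eb alto saxophone sounds a major sixth below written, so E4 F5 A5 E5 sounds G3 Ab4 C5 G4.
Then write for English horn: it sounds a perfect fifth below written, so the part must be a perfect fifth above concert.
G3 → D4
Ab4 → Eb5
C5 → G5
G4 → D5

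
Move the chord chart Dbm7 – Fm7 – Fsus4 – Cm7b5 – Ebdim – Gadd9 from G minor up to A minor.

Ebm7 Gm7 Gsus4 Dm7b5 Fdim Aadd9

G minor up to A minor is a major second; each chord root moves by that interval while the quality stays the same.
Dbm7: root Db up a major second → Eb, giving Ebm7.
Fm7: root F up a major second → G, giving Gm7.
Fsus4: root F up a major second → G, giving Gsus4.
Cm7b5: root C up a major second → D, giving Dm7b5.
Ebdim: root Eb up a major second → F, giving Fdim.
Gadd9: root G up a major second → A, giving Aadd9.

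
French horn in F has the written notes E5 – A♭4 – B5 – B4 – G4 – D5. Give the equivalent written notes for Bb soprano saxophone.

B4 Eb4 F#5 F#4 D4 A4

First find concert pitch: the French horn in F sounds a perfect fifth below written, so E5 A♭4 B5 B4 G4 D5 sounds A4 Db4 E5 E4 C4 G4.
Then write for Bb soprano saxophone: it sounds a major second below written, so the part must be a major second above concert.
A4 → B4
Db4 → Eb4
E5 → F#5
E4 → F#4
C4 → D4
G4 → A4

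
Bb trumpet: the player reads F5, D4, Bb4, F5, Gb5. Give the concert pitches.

Eb5 C4 Ab4 Eb5 Fb5

The Bb trumpet sounds a major second below written, so transpose each written note down a major second.
F5 becomes Eb5
D4 becomes C4
Bb4 becomes Ab4
F5 becomes Eb5
Gb5 becomes Fb5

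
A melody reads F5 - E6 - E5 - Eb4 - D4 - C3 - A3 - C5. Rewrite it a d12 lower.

B3 A#4 A#3 A2 G#2 F#1 D#2 F#3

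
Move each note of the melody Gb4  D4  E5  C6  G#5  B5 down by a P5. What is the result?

Cb4 G3 A4 F5 C#5 E5

Gb4 down a perfect fifth is Cb4.
A perfect fifth down from D4 gives G3.
A perfect fifth down from E5 gives A4.
A perfect fifth down from C6 gives F5.
A perfect fifth down from G#5 gives C#5.
A perfect fifth down from B5 gives E5.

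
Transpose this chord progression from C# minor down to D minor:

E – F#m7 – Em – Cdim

F Gm7 Fm Dbdim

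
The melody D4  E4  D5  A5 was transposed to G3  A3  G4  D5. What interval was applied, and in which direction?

down a perfect fifth

From D4 to G3 is 5 letter names — a fifth of some quality.
G3 to D4 is 7 semitones, which makes it a perfect fifth; the second version is lower, so the direction is down.
Checking another pair — A5 → D5 — gives the same interval.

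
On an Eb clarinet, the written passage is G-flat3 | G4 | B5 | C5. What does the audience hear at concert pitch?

The Eb clarinet sounds a minor third above written, so transpose each written note up a minor third.
Gb3 to Bbb3
G4 to Bb4
B5 to D6
C5 to Eb5

Bbb3 Bb4 D6 Eb5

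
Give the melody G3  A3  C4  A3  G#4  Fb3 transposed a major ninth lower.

G3 gives F2
A3 gives G2
C4 gives Bb2
A3 gives G2
G#4 gives F#3
Fb3 gives Ebb2

F2 G2 Bb2 G2 F#3 Ebb2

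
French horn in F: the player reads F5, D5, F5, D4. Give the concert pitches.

Written C4 on the French horn in F sounds as F3, a perfect fifth lower; apply that shift to every note.
F5 becomes Bb4
D5 becomes G4
F5 becomes Bb4
D4 becomes G3

Bb4 G4 Bb4 G3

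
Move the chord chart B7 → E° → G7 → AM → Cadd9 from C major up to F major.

C major up to F major is a perfect fourth; each chord root moves by that interval while the quality stays the same.
B7: root B up a perfect fourth → E, giving E7.
E°: root E up a perfect fourth → A, giving A°.
G7: root G up a perfect fourth → C, giving C7.
AM: root A up a perfect fourth → D, giving DM.
Cadd9: root C up a perfect fourth → F, giving Fadd9.

E7 A° C7 DM Fadd9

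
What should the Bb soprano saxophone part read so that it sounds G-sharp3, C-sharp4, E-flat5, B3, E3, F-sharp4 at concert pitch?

A#3 D#4 F5 C#4 F#3 G#4

The Bb soprano saxophone sounds a major second below written, so the written part must be a major second above concert — transpose each note up.
G#3 to A#3
C#4 to D#4
Eb5 to F5
B3 to C#4
E3 to F#3
F#4 to G#4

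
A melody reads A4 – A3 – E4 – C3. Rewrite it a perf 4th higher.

D5 D4 A4 F3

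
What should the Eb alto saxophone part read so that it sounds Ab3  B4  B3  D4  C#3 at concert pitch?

F4 G#5 G#4 B4 A#3

Written C4 sounds as Eb3 on the Eb alto saxophone, so concert pitches are written a major sixth up.
Ab3 gives F4
B4 gives G#5
B3 gives G#4
D4 gives B4
C#3 gives A#3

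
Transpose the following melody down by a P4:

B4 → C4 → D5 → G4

F#4 G3 A4 D4

B4: a fourth down reaches F, and 5 semitones makes it F#4.
C4: a fourth down reaches G, and 5 semitones makes it G3.
D5: a fourth down reaches A, and 5 semitones makes it A4.
G4 down a perfect fourth is D4.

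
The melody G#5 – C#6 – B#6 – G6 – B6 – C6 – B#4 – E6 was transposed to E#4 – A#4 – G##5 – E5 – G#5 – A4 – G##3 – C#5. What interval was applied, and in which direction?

down a minor tenth

Take the first pair: G#5 → E#4. G to E spans 10 letter names, so the interval is some kind of tenth.
E#4 to G#5 is 15 semitones, which makes it a minor tenth; the second version is lower, so the direction is down.
Checking another pair — E6 → C#5 — gives the same interval.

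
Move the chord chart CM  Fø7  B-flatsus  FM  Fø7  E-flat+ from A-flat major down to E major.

G#M C#ø7 F#sus C#M C#ø7 B+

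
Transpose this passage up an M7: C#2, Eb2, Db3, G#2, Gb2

B#2 D3 C4 F##3 F3

C#2 to B#2
Eb2 to D3
Db3 to C4
G#2 to F##3
Gb2 to F3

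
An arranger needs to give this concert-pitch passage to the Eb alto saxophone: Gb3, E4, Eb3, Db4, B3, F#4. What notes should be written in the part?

Eb4 C#5 C4 Bb4 G#4 D#5

The Eb alto saxophone sounds a major sixth below written, so the written part must be a major sixth above concert — transpose each note up.
Gb3 gives Eb4
E4 gives C#5
Eb3 gives C4
Db4 gives Bb4
B3 gives G#4
F#4 gives D#5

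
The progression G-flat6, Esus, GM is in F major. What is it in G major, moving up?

Ab6 F#sus AM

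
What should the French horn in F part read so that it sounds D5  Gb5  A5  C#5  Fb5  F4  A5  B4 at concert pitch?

Written C4 sounds as F3 on the French horn in F, so concert pitches are written a perfect fifth up.
D5 gives A5
Gb5 gives Db6
A5 gives E6
C#5 gives G#5
Fb5 gives Cb6
F4 gives C5
A5 gives E6
B4 gives F#5

A5 Db6 E6 G#5 Cb6 C5 E6 F#5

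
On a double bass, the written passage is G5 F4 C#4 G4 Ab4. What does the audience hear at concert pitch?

G4 F3 C#3 G3 Ab3

The double bass sounds a perfect octave below written, so transpose each written note down a perfect octave.
G5 to G4
F4 to F3
C#4 to C#3
G4 to G3
Ab4 to Ab3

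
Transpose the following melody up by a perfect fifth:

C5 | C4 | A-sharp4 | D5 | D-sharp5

G5 G4 E#5 A5 A#5

C5: a fifth up reaches G, and 7 semitones makes it G5.
A perfect fifth up from C4 gives G4.
A#4: a fifth up reaches E, and 7 semitones makes it E#5.
A perfect fifth up from D5 gives A5.
D#5: a fifth up reaches A, and 7 semitones makes it A#5.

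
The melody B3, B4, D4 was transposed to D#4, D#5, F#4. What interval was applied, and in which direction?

up a major third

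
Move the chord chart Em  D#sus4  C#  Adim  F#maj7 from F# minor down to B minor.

Am G#sus4 F# Ddim Bmaj7

F# minor down to B minor is a perfect fifth; each chord root moves by that interval while the quality stays the same.
Em: root E down a perfect fifth → A, giving Am.
D#sus4: root D# down a perfect fifth → G#, giving G#sus4.
C#: root C# down a perfect fifth → F#, giving F#.
Adim: root A down a perfect fifth → D, giving Ddim.
F#maj7: root F# down a perfect fifth → B, giving Bmaj7.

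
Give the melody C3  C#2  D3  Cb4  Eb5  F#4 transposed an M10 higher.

E4 E#3 F#4 Eb5 G6 A#5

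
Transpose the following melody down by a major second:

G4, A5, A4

F4 G5 G4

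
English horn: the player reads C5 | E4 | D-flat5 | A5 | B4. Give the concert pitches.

F4 A3 Gb4 D5 E4

The English horn sounds a perfect fifth below written, so transpose each written note down a perfect fifth.
C5 -> F4
E4 -> A3
Db5 -> Gb4
A5 -> D5
B4 -> E4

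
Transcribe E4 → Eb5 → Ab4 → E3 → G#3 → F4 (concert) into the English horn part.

B4 Bb5 Eb5 B3 D#4 C5

Written C4 sounds as F3 on the English horn, so concert pitches are written a perfect fifth up.
E4 becomes B4
Eb5 becomes Bb5
Ab4 becomes Eb5
E3 becomes B3
G#3 becomes D#4
F4 becomes C5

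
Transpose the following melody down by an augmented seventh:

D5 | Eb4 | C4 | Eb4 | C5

Ebb4 Fbb3 Dbb3 Fbb3 Dbb4

D5 to Ebb4
Eb4 to Fbb3
C4 to Dbb3
Eb4 to Fbb3
C5 to Dbb4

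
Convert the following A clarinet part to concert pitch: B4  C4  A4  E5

G#4 A3 F#4 C#5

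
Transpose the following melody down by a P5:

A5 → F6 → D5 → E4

D5 Bb5 G4 A3

A5 gives D5
F6 gives Bb5
D5 gives G4
E4 gives A3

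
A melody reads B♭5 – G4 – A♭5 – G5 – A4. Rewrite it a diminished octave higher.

Bbb6 Gb5 Abb6 Gb6 Ab5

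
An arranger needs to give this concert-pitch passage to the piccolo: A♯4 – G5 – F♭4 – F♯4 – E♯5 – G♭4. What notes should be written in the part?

A#3 G4 Fb3 F#3 E#4 Gb3

Written C4 sounds as C5 on the piccolo, so concert pitches are written a perfect octave down.
A#4 → A#3
G5 → G4
Fb4 → Fb3
F#4 → F#3
E#5 → E#4
Gb4 → Gb3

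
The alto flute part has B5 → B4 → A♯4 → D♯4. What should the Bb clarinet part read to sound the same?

G#5 G#4 F##4 B#3

First find concert pitch: the alto flute sounds a perfect fourth below written, so B5 B4 A♯4 D♯4 sounds F#5 F#4 E#4 A#3.
Then write for Bb clarinet: it sounds a major second below written, so the part must be a major second above concert.
F#5 → G#5
F#4 → G#4
E#4 → F##4
A#3 → B#3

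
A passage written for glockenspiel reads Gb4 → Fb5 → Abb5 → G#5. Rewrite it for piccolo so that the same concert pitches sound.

Gb5 Fb6 Abb6 G#6

First find concert pitch: the glockenspiel sounds a perfect fifteenth above written, so Gb4 Fb5 Abb5 G#5 sounds Gb6 Fb7 Abb7 G#7.
Then write for piccolo: it sounds a perfect octave above written, so the part must be a perfect octave below concert.
Gb6 → Gb5
Fb7 → Fb6
Abb7 → Abb6
G#7 → G#6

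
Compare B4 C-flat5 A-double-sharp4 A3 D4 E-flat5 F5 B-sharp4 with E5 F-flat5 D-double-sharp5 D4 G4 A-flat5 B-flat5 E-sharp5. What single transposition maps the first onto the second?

From B4 to E5 is 4 letter names — a fourth of some quality.
B4 to E5 is 5 semitones, which makes it a perfect fourth; the second version is higher, so the direction is up.
Checking another pair — B#4 → E#5 — gives the same interval.

up a perfect fourth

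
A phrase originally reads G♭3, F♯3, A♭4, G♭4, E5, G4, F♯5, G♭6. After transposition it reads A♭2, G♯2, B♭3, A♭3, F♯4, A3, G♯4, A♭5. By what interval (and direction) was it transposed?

down a minor seventh

From Gb3 to Ab2 is 7 letter names — a seventh of some quality.
Ab2 to Gb3 is 10 semitones, which makes it a minor seventh; the second version is lower, so the direction is down.
Checking another pair — Gb6 → Ab5 — gives the same interval.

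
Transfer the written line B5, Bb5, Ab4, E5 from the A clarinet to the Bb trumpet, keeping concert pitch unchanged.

A#5 A5 G4 D#5

First find concert pitch: the A clarinet sounds a minor third below written, so B5 Bb5 Ab4 E5 sounds G#5 G5 F4 C#5.
Then write for Bb trumpet: it sounds a major second below written, so the part must be a major second above concert.
G#5 → A#5
G5 → A5
F4 → G4
C#5 → D#5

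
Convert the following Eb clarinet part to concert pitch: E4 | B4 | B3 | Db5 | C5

The Eb clarinet sounds a minor third above written, so transpose each written note up a minor third.
E4 -> G4
B4 -> D5
B3 -> D4
Db5 -> Fb5
C5 -> Eb5

G4 D5 D4 Fb5 Eb5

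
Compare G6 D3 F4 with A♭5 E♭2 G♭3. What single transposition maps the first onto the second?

down a major seventh

Take the first pair: G6 → Ab5. G to A spans 7 letter names, so the interval is some kind of seventh.
Ab5 to G6 is 11 semitones, which makes it a major seventh; the second version is lower, so the direction is down.
Checking another pair — F4 → Gb3 — gives the same interval.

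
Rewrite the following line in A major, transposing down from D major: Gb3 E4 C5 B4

From D down to A is a perfect fourth; apply that to each pitch.
Gb3 gives Db3
E4 gives B3
C5 gives G4
B4 gives F#4

Db3 B3 G4 F#4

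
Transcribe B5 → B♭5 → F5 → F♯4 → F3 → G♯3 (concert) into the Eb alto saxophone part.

G#6 G6 D6 D#5 D4 E#4

The Eb alto saxophone sounds a major sixth below written, so the written part must be a major sixth above concert — transpose each note up.
B5 to G#6
Bb5 to G6
F5 to D6
F#4 to D#5
F3 to D4
G#3 to E#4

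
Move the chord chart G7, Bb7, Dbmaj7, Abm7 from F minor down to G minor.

A7 C7 Ebmaj7 Bbm7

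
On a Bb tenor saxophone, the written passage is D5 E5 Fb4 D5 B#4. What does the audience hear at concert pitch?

C4 D4 Ebb3 C4 A#3

Written C4 on the Bb tenor saxophone sounds as Bb2, a major ninth lower; apply that shift to every note.
D5 becomes C4
E5 becomes D4
Fb4 becomes Ebb3
D5 becomes C4
B#4 becomes A#3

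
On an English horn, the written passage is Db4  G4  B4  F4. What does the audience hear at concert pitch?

Gb3 C4 E4 Bb3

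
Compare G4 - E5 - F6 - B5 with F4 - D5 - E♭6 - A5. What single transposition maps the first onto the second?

down a major second

Take the first pair: G4 → F4. G to F spans 2 letter names, so the interval is some kind of second.
F4 to G4 is 2 semitones, which makes it a major second; the second version is lower, so the direction is down.
Checking another pair — B5 → A5 — gives the same interval.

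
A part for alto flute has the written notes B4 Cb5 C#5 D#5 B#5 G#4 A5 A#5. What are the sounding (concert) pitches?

Written C4 on the alto flute sounds as G3, a perfect fourth lower; apply that shift to every note.
B4 → F#4
Cb5 → Gb4
C#5 → G#4
D#5 → A#4
B#5 → F##5
G#4 → D#4
A5 → E5
A#5 → E#5

F#4 Gb4 G#4 A#4 F##5 D#4 E5 E#5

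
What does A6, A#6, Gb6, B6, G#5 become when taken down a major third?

A6 -> F6
A#6 -> F#6
Gb6 -> Ebb6
B6 -> G6
G#5 -> E5

F6 F#6 Ebb6 G6 E5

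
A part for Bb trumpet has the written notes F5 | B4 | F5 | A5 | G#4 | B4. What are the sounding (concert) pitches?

Eb5 A4 Eb5 G5 F#4 A4

Written C4 on the Bb trumpet sounds as Bb3, a major second lower; apply that shift to every note.
F5 -> Eb5
B4 -> A4
F5 -> Eb5
A5 -> G5
G#4 -> F#4
B4 -> A4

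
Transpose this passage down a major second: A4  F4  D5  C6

G4 Eb4 C5 Bb5

A major second down from A4 gives G4.
F4: a second down reaches E, and 2 semitones makes it Eb4.
D5: a second down reaches C, and 2 semitones makes it C5.
C6: a second down reaches B, and 2 semitones makes it Bb5.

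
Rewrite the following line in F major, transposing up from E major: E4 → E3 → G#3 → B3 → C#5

F4 F3 A3 C4 D5

E major to F major up is a minor second, so every note moves up by that interval.
E4 gives F4
E3 gives F3
G#3 gives A3
B3 gives C4
C#5 gives D5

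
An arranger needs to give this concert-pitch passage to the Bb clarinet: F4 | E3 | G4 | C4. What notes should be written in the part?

G4 F#3 A4 D4

Written C4 sounds as Bb3 on the Bb clarinet, so concert pitches are written a major second up.
F4 becomes G4
E3 becomes F#3
G4 becomes A4
C4 becomes D4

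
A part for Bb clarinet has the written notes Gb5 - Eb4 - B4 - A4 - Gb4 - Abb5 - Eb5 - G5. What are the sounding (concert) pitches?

Fb5 Db4 A4 G4 Fb4 Gbb5 Db5 F5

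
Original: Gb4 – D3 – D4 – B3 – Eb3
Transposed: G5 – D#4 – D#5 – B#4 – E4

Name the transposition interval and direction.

Take the first pair: Gb4 → G5. G to G spans 8 letter names, so the interval is some kind of octave.
Gb4 to G5 is 13 semitones, which makes it an augmented octave; the second version is higher, so the direction is up.
Checking another pair — Eb3 → E4 — gives the same interval.

up an augmented octave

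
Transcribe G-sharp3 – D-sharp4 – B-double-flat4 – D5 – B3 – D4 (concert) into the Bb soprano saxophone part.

The Bb soprano saxophone sounds a major second below written, so the written part must be a major second above concert — transpose each note up.
G#3 to A#3
D#4 to E#4
Bbb4 to Cb5
D5 to E5
B3 to C#4
D4 to E4

A#3 E#4 Cb5 E5 C#4 E4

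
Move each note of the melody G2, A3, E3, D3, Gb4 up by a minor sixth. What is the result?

G2: a sixth up reaches E, and 8 semitones makes it Eb3.
A minor sixth up from A3 gives F4.
A minor sixth up from E3 gives C4.
D3 up a minor sixth is Bb3.
Gb4 up a minor sixth is Ebb5.

Eb3 F4 C4 Bb3 Ebb5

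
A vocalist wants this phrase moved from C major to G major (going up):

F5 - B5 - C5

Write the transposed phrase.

From C up to G is a perfect fifth; apply that to each pitch.
F5 → C6
B5 → F#6
C5 → G5

C6 F#6 G5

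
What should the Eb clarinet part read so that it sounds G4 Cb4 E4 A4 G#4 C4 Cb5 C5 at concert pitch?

The Eb clarinet sounds a minor third above written, so the written part must be a minor third below concert — transpose each note down.
G4 becomes E4
Cb4 becomes Ab3
E4 becomes C#4
A4 becomes F#4
G#4 becomes E#4
C4 becomes A3
Cb5 becomes Ab4
C5 becomes A4

E4 Ab3 C#4 F#4 E#4 A3 Ab4 A4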